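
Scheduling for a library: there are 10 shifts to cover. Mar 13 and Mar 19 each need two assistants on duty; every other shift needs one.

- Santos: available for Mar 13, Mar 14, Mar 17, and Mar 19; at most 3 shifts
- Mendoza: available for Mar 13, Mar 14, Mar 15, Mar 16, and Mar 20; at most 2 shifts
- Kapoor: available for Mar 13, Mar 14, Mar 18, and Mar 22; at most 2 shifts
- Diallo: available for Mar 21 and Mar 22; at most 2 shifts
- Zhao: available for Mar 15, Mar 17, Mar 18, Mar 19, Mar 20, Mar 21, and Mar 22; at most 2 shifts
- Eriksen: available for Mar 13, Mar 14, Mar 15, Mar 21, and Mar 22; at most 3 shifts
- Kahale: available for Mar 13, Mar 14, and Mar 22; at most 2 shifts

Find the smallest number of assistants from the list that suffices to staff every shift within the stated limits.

12 slots to fill and no one can take more than 3, so at least ⌈12/3⌉ = 4 assistants are needed.
Any 4 assistants together have capacity at most 3+3+2+2 = 10 < 12 slots, so 4 can never suffice.
Santos, Mendoza, Kapoor, Zhao, and Eriksen alone can cover everything: Mar 13→Santos+Eriksen, Mar 14→Eriksen, Mar 15→Eriksen, Mar 16→Mendoza, Mar 17→Santos, Mar 18→Kapoor, Mar 19→Santos+Zhao, Mar 20→Mendoza, Mar 21→Zhao, Mar 22→Kapoor.

5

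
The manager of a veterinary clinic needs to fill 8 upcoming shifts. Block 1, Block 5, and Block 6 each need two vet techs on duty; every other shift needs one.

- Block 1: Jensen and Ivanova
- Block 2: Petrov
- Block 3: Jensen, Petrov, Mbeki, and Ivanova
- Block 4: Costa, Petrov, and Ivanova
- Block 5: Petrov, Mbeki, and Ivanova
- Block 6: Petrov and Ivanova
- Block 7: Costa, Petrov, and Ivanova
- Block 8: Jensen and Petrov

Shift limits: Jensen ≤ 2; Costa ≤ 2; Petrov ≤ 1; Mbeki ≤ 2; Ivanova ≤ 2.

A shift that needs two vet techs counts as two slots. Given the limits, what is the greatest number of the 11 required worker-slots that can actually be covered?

9

Total capacity across all vet techs is 2+2+1+2+2 = 9, and 11 slots are needed, so at most 9 can be filled.
An assignment achieving 9: Block 1→Jensen+Ivanova, Block 2→Petrov, Block 3→Mbeki, Block 4→Costa, Block 5→Mbeki, Block 6→Ivanova, Block 7→Costa, Block 8→Jensen.
Loads: Jensen 2/2, Costa 2/2, Petrov 1/1, Mbeki 2/2, Ivanova 2/2.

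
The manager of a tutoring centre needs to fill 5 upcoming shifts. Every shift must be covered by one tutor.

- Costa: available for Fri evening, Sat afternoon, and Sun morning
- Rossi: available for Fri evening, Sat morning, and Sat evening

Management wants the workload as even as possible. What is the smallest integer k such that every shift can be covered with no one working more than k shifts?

3

With 2 tutors and 5 worker-slots to fill, someone must work at least ⌈5/2⌉ = 3 shifts, so k ≥ 3.
k = 3 works: Fri evening→Costa, Sat morning→Rossi, Sat afternoon→Costa, Sat evening→Rossi, Sun morning→Costa.
Loads: Costa 3, Rossi 2 — all ≤ 3.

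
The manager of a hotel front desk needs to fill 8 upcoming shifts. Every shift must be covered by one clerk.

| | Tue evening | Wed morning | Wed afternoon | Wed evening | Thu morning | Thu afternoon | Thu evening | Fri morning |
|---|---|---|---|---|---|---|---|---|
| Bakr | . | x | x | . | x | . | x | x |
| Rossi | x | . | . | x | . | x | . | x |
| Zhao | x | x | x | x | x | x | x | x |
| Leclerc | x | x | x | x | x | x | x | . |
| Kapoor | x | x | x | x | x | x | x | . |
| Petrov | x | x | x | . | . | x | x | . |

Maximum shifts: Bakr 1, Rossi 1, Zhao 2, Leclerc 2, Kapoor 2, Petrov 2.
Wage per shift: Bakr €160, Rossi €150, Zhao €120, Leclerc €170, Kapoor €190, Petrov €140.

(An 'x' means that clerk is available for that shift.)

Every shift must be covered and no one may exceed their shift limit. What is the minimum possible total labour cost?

Picking the cheapest available clerk for each shift independently would cost €960, but that ignores the shift limits.
An optimal schedule: Tue evening→Petrov, Wed morning→Petrov, Wed afternoon→Leclerc, Wed evening→Zhao, Thu morning→Bakr, Thu afternoon→Rossi, Thu evening→Leclerc, Fri morning→Zhao.
Total: 140 + 140 + 170 + 120 + 160 + 150 + 170 + 120 = €1170.

€1170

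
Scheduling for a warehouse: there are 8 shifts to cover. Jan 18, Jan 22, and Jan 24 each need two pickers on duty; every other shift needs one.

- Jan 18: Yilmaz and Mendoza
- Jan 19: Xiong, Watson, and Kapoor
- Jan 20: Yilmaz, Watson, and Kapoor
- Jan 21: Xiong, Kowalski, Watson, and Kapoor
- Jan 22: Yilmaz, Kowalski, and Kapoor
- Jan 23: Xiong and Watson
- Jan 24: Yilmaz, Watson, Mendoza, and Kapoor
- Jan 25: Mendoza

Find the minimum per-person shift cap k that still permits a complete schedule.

2

With 6 pickers and 11 worker-slots to fill, someone must work at least ⌈11/6⌉ = 2 shifts, so k ≥ 2.
k = 2 works: Jan 18→Yilmaz+Mendoza, Jan 19→Xiong, Jan 20→Yilmaz, Jan 21→Kowalski, Jan 22→Kowalski+Kapoor, Jan 23→Xiong, Jan 24→Watson+Kapoor, Jan 25→Mendoza.
Loads: Xiong 2, Yilmaz 2, Kowalski 2, Watson 1, Mendoza 2, Kapoor 2 — all ≤ 2.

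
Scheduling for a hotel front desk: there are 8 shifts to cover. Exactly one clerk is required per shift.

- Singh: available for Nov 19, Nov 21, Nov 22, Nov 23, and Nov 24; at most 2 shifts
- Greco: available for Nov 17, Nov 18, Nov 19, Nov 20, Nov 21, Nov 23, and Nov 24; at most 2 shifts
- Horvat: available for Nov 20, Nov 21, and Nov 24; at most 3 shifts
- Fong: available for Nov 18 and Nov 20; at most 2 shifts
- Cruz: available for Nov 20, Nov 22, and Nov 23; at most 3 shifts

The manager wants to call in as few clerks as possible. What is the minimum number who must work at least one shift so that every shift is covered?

4

8 slots to fill and no one can take more than 3, so at least ⌈8/3⌉ = 3 clerks are needed.
No set of 3 clerks can cover every shift (each such set leaves at least one shift with no one available or exceeds a cap).
Singh, Greco, Horvat, and Fong alone can cover everything: Nov 17→Greco, Nov 18→Fong, Nov 19→Singh, Nov 20→Horvat, Nov 21→Horvat, Nov 22→Singh, Nov 23→Greco, Nov 24→Horvat.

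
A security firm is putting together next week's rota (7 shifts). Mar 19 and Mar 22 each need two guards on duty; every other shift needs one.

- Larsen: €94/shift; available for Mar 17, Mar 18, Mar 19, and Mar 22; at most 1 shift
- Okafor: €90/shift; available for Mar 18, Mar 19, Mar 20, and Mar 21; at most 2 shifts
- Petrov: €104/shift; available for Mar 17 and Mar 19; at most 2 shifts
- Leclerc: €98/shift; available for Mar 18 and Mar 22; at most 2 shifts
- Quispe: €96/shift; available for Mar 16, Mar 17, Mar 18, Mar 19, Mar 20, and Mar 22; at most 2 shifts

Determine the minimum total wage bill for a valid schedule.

€870

Mar 16 can only be covered by Quispe, so that assignment is forced.
Mar 21 can only be covered by Okafor, so that assignment is forced.
Picking the cheapest available guard for each shift independently would cost €834, but that ignores the shift limits.
An optimal schedule: Mar 16→Quispe, Mar 17→Petrov, Mar 18→Leclerc, Mar 19→Petrov+Quispe, Mar 20→Okafor, Mar 21→Okafor, Mar 22→Larsen+Leclerc.
Total: 96 + 104 + 98 + 104 + 96 + 90 + 90 + 94 + 98 = €870.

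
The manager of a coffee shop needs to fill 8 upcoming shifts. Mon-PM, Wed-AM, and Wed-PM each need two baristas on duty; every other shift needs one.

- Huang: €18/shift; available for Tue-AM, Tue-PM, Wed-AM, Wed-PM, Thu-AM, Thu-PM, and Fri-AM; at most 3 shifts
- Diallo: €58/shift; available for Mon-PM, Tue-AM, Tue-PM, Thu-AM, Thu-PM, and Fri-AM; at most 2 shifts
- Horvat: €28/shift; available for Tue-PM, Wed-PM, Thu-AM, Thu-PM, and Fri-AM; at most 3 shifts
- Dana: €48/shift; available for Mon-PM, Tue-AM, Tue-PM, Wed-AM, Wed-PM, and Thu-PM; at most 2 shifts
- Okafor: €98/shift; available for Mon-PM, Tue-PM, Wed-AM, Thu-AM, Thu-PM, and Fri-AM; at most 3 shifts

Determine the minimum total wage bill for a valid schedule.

Picking the cheapest available barista for each shift independently would cost €308, but that ignores the shift limits.
An optimal schedule: Mon-PM→Diallo+Dana, Tue-AM→Huang, Tue-PM→Horvat, Wed-AM→Huang+Dana, Wed-PM→Huang+Horvat, Thu-AM→Diallo, Thu-PM→Okafor, Fri-AM→Horvat.
Total: 58 + 48 + 18 + 28 + 18 + 48 + 18 + 28 + 58 + 98 + 28 = €448.

€448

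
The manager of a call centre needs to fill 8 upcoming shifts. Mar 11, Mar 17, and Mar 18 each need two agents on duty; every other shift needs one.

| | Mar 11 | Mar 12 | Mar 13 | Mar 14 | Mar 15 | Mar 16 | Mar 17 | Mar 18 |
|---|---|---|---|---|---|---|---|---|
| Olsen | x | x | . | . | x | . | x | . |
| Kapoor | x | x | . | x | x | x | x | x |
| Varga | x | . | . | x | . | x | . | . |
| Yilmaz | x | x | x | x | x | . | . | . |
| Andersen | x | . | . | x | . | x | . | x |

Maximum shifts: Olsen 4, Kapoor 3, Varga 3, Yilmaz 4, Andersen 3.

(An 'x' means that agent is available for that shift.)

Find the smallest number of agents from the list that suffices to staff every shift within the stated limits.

11 slots to fill and no one can take more than 4, so at least ⌈11/4⌉ = 3 agents are needed.
Shifts {Mar 13, Mar 17, Mar 18} need 5 slots, but among the agents available for them (Olsen, Kapoor, Yilmaz, and Andersen) any 3 together supply at most 4. So 3 agents are not enough.
Olsen, Kapoor, Yilmaz, and Andersen alone can cover everything: Mar 11→Olsen+Yilmaz, Mar 12→Olsen, Mar 13→Yilmaz, Mar 14→Yilmaz, Mar 15→Olsen, Mar 16→Kapoor, Mar 17→Olsen+Kapoor, Mar 18→Kapoor+Andersen.

4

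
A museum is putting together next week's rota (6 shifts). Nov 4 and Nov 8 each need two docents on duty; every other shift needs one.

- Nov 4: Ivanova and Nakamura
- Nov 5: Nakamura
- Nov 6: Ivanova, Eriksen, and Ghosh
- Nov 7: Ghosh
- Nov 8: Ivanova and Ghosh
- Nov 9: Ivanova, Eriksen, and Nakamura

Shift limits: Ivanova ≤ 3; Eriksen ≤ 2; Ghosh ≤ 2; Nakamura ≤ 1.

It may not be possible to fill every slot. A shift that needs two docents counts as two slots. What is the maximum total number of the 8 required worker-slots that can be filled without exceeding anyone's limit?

Total capacity across all docents is 3+2+2+1 = 8, and 8 slots are needed, so at most 8 can be filled.
Shifts {Nov 4, Nov 5} need 3 slots but only Ivanova and Nakamura are available for them, supplying at most 2 — so at least 1 slot must go unfilled.
An assignment achieving 7: Nov 4→Ivanova, Nov 5→Nakamura, Nov 6→Ivanova, Nov 7→Ghosh, Nov 8→Ivanova+Ghosh, Nov 9→Eriksen.
Loads: Ivanova 3/3, Eriksen 1/2, Ghosh 2/2, Nakamura 1/1.

7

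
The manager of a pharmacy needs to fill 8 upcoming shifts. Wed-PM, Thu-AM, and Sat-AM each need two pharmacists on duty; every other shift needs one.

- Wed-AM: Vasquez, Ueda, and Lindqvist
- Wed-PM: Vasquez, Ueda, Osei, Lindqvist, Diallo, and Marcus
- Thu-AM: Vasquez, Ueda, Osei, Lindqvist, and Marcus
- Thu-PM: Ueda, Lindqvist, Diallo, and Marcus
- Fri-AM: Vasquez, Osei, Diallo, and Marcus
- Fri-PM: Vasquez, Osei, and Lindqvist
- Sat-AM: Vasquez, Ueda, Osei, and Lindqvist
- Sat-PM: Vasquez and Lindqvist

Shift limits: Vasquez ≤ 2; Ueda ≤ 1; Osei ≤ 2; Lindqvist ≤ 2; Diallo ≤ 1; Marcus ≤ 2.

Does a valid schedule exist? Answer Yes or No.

No

Total capacity is 2+1+2+2+1+2 = 10 but 11 worker-slots are needed — infeasible.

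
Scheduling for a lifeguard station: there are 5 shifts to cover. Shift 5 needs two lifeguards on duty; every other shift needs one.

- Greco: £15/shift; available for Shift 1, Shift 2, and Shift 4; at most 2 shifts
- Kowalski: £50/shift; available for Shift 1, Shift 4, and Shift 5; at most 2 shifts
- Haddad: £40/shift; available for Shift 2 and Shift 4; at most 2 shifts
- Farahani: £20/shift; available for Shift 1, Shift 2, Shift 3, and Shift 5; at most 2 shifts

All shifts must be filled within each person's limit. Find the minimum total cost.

£160

Shift 3 can only be covered by Farahani, so that assignment is forced.
Shift 5 can only be covered by Kowalski and Farahani, so that assignment is forced.
Picking the cheapest available lifeguard for each shift independently would cost £135, but that ignores the shift limits.
An optimal schedule: Shift 1→Greco, Shift 2→Greco, Shift 3→Farahani, Shift 4→Haddad, Shift 5→Farahani+Kowalski.
Total: 15 + 15 + 20 + 40 + 20 + 50 = £160.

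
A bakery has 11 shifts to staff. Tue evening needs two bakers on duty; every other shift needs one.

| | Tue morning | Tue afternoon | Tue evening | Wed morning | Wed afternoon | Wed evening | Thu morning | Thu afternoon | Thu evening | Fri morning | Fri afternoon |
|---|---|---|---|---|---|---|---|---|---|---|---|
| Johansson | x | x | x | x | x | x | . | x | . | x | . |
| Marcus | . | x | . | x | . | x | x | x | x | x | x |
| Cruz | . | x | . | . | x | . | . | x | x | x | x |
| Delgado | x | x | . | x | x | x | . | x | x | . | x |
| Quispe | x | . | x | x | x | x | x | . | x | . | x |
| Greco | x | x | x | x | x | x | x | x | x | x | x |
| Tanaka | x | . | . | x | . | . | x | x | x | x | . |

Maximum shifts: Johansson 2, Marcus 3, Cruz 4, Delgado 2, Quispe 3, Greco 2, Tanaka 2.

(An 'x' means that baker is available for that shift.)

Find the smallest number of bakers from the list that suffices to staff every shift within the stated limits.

12 slots to fill and no one can take more than 4, so at least ⌈12/4⌉ = 3 bakers are needed.
Any 3 bakers together have capacity at most 4+3+3 = 10 < 12 slots, so 3 can never suffice.
Johansson, Marcus, Cruz, and Quispe alone can cover everything: Tue morning→Johansson, Tue afternoon→Marcus, Tue evening→Johansson+Quispe, Wed morning→Marcus, Wed afternoon→Cruz, Wed evening→Quispe, Thu morning→Marcus, Thu afternoon→Cruz, Thu evening→Cruz, Fri morning→Cruz, Fri afternoon→Quispe.

4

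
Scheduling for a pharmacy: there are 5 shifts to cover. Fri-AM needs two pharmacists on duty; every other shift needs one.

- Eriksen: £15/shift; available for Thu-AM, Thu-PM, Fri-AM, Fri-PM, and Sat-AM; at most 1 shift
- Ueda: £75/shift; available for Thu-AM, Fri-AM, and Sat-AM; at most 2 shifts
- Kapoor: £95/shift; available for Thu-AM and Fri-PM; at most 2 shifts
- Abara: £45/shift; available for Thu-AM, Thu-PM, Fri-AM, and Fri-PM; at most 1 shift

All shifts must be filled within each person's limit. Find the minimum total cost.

£400

Picking the cheapest available pharmacist for each shift independently would cost £120, but that ignores the shift limits.
An optimal schedule: Thu-AM→Kapoor, Thu-PM→Eriksen, Fri-AM→Ueda+Abara, Fri-PM→Kapoor, Sat-AM→Ueda.
Total: 95 + 15 + 75 + 45 + 95 + 75 = £400.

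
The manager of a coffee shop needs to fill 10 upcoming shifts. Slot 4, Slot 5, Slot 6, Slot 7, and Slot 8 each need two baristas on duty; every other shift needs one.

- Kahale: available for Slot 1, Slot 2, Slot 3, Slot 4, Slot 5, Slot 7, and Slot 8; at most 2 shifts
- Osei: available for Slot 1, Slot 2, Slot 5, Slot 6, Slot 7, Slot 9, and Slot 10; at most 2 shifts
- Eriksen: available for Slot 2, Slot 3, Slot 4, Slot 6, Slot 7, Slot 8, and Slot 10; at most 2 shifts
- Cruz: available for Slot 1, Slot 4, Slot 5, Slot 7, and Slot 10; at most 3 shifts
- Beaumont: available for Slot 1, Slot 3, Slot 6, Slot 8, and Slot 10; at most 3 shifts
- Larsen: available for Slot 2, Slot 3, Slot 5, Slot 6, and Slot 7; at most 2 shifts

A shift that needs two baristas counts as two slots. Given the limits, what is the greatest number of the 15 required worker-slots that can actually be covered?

14

Total capacity across all baristas is 2+2+2+3+3+2 = 14, and 15 slots are needed, so at most 14 can be filled.
An assignment achieving 14: Slot 1→Cruz, Slot 2→Osei, Slot 3→Beaumont, Slot 4→Kahale+Eriksen, Slot 5→Cruz+Larsen, Slot 6→Beaumont+Larsen, Slot 7→Cruz, Slot 8→Kahale+Eriksen, Slot 9→Osei, Slot 10→Beaumont.
Loads: Kahale 2/2, Osei 2/2, Eriksen 2/2, Cruz 3/3, Beaumont 3/3, Larsen 2/2.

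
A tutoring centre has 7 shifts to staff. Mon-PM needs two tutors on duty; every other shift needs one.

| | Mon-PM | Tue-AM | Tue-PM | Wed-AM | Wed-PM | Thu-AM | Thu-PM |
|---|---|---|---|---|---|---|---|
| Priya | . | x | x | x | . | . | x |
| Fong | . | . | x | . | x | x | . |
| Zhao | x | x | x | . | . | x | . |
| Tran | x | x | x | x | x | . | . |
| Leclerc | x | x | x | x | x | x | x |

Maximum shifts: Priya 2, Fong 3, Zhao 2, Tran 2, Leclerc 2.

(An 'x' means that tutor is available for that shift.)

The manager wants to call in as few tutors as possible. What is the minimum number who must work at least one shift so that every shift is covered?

8 slots to fill and no one can take more than 3, so at least ⌈8/3⌉ = 3 tutors are needed.
Any 3 tutors together have capacity at most 3+2+2 = 7 < 8 slots, so 3 can never suffice.
Priya, Fong, Zhao, and Tran alone can cover everything: Mon-PM→Zhao+Tran, Tue-AM→Zhao, Tue-PM→Fong, Wed-AM→Priya, Wed-PM→Fong, Thu-AM→Fong, Thu-PM→Priya.

4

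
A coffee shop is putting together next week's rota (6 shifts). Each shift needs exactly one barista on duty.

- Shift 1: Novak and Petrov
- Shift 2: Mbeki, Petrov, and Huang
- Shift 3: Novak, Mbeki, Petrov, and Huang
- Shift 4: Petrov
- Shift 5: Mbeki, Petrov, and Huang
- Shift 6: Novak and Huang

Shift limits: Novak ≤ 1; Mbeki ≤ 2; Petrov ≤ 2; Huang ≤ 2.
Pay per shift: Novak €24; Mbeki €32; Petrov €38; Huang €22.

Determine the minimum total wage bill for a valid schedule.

Shift 4 can only be covered by Petrov, so that assignment is forced.
Picking the cheapest available barista for each shift independently would cost €150, but that ignores the shift limits.
An optimal schedule: Shift 1→Novak, Shift 2→Huang, Shift 3→Mbeki, Shift 4→Petrov, Shift 5→Mbeki, Shift 6→Huang.
Total: 24 + 22 + 32 + 38 + 32 + 22 = €170.

€170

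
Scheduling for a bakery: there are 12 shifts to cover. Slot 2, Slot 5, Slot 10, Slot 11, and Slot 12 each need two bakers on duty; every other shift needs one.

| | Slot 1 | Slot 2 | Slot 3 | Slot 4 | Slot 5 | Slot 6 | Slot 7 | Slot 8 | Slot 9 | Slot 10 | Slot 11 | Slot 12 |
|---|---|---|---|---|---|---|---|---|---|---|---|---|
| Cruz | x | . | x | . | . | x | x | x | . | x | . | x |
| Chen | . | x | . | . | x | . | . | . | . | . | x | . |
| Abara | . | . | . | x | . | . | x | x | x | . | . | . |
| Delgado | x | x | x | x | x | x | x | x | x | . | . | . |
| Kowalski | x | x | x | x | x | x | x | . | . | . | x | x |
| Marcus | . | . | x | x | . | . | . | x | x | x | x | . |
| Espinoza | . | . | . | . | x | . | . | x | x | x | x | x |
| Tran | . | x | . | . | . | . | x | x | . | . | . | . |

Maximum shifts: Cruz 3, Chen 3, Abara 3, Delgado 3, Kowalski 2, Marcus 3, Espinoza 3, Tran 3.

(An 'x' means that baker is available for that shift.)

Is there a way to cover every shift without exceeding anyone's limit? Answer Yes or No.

One valid schedule: Slot 1→Cruz, Slot 2→Chen+Delgado, Slot 3→Delgado, Slot 4→Abara, Slot 5→Chen+Delgado, Slot 6→Cruz, Slot 7→Abara, Slot 8→Marcus, Slot 9→Abara, Slot 10→Cruz+Marcus, Slot 11→Chen+Kowalski, Slot 12→Kowalski+Espinoza.
Loads: Cruz 3/3, Chen 3/3, Abara 3/3, Delgado 3/3, Kowalski 2/2, Marcus 2/3, Espinoza 1/3, Tran 0/3 — all within limits.

Yes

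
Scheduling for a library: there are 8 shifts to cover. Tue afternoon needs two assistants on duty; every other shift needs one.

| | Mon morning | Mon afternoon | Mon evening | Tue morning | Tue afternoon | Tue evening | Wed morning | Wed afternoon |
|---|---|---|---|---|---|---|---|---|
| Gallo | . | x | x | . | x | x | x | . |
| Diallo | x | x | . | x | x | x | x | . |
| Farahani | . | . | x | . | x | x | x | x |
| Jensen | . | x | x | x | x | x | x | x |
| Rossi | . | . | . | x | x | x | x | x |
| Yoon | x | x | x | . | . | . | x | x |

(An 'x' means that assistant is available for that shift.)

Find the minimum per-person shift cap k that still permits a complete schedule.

With 6 assistants and 9 worker-slots to fill, someone must work at least ⌈9/6⌉ = 2 shifts, so k ≥ 2.
k = 2 works: Mon morning→Diallo, Mon afternoon→Gallo, Mon evening→Gallo, Tue morning→Diallo, Tue afternoon→Jensen+Rossi, Tue evening→Farahani, Wed morning→Jensen, Wed afternoon→Farahani.
Loads: Gallo 2, Diallo 2, Farahani 2, Jensen 2, Rossi 1, Yoon 0 — all ≤ 2.

2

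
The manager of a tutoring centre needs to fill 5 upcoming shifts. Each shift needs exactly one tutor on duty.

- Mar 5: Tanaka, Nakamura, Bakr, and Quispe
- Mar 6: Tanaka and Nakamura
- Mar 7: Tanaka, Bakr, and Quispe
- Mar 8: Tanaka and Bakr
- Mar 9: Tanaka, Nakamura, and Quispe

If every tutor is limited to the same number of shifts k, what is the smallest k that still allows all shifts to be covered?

With 4 tutors and 5 worker-slots to fill, someone must work at least ⌈5/4⌉ = 2 shifts, so k ≥ 2.
k = 2 works: Mar 5→Nakamura, Mar 6→Tanaka, Mar 7→Bakr, Mar 8→Tanaka, Mar 9→Nakamura.
Loads: Tanaka 2, Nakamura 2, Bakr 1, Quispe 0 — all ≤ 2.

2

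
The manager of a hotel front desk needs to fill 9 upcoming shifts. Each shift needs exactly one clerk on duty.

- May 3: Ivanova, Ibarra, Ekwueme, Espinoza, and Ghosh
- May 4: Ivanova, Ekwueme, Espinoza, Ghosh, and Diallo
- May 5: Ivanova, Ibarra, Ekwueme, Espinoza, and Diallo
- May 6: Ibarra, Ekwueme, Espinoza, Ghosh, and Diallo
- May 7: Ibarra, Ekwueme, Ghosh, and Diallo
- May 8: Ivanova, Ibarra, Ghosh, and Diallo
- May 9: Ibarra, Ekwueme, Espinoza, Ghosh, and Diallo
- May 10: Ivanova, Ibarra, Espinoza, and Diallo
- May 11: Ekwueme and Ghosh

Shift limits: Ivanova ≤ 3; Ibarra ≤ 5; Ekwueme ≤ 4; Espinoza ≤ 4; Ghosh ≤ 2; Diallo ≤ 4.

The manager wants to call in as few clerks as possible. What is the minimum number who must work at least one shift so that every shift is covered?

2

9 slots to fill and no one can take more than 5, so at least ⌈9/5⌉ = 2 clerks are needed.
Ibarra and Ekwueme alone can cover everything: May 3→Ibarra, May 4→Ekwueme, May 5→Ibarra, May 6→Ibarra, May 7→Ekwueme, May 8→Ibarra, May 9→Ekwueme, May 10→Ibarra, May 11→Ekwueme.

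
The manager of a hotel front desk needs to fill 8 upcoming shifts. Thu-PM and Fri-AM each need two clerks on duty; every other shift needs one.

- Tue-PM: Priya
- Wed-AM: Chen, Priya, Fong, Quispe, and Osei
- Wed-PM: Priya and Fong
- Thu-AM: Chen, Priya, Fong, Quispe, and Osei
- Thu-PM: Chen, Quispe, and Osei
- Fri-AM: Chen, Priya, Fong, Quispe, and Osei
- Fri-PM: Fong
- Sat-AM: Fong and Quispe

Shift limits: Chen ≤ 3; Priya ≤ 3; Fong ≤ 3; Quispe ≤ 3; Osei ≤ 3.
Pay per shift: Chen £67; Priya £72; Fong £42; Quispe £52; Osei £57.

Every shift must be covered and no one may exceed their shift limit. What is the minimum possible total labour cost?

£525

Tue-PM can only be covered by Priya, so that assignment is forced.
Fri-PM can only be covered by Fong, so that assignment is forced.
Picking the cheapest available clerk for each shift independently would cost £485, but that ignores the shift limits.
An optimal schedule: Tue-PM→Priya, Wed-AM→Quispe, Wed-PM→Fong, Thu-AM→Osei, Thu-PM→Quispe+Osei, Fri-AM→Quispe+Osei, Fri-PM→Fong, Sat-AM→Fong.
Total: 72 + 52 + 42 + 57 + 52 + 57 + 52 + 57 + 42 + 42 = £525.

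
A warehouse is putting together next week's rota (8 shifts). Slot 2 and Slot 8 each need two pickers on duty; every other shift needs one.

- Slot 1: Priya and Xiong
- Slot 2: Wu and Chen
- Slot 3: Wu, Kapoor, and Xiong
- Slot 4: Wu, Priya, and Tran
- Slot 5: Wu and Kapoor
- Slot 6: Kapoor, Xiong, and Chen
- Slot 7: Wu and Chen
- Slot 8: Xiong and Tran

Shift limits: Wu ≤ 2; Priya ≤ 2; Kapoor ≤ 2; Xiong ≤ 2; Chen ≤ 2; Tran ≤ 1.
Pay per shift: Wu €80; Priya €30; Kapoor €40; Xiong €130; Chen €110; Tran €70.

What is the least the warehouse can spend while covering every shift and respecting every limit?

Slot 2 can only be covered by Wu and Chen, so that assignment is forced.
Slot 8 can only be covered by Xiong and Tran, so that assignment is forced.
Picking the cheapest available picker for each shift independently would cost €650, but that ignores the shift limits.
An optimal schedule: Slot 1→Priya, Slot 2→Wu+Chen, Slot 3→Kapoor, Slot 4→Priya, Slot 5→Wu, Slot 6→Kapoor, Slot 7→Chen, Slot 8→Xiong+Tran.
Total: 30 + 80 + 110 + 40 + 30 + 80 + 40 + 110 + 130 + 70 = €720.

€720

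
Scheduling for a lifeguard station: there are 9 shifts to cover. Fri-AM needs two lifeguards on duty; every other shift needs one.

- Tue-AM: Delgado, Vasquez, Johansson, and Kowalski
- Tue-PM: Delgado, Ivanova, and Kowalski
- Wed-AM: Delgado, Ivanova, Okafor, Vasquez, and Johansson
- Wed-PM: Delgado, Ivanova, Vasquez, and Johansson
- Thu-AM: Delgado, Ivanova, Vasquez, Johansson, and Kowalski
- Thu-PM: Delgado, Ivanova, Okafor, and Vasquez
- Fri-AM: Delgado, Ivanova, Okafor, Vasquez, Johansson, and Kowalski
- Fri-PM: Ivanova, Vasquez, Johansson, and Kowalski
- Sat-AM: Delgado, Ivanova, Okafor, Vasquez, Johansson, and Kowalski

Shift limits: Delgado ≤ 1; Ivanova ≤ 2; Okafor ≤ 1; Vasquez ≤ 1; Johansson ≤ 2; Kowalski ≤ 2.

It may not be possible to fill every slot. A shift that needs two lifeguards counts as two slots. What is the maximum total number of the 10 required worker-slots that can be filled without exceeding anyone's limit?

9

Total capacity across all lifeguards is 1+2+1+1+2+2 = 9, and 10 slots are needed, so at most 9 can be filled.
An assignment achieving 9: Tue-AM→Vasquez, Tue-PM→Delgado, Wed-AM→Okafor, Wed-PM→Ivanova, Thu-AM→Johansson, Thu-PM→Ivanova, Fri-AM→Kowalski, Fri-PM→Johansson, Sat-AM→Kowalski.
Loads: Delgado 1/1, Ivanova 2/2, Okafor 1/1, Vasquez 1/1, Johansson 2/2, Kowalski 2/2.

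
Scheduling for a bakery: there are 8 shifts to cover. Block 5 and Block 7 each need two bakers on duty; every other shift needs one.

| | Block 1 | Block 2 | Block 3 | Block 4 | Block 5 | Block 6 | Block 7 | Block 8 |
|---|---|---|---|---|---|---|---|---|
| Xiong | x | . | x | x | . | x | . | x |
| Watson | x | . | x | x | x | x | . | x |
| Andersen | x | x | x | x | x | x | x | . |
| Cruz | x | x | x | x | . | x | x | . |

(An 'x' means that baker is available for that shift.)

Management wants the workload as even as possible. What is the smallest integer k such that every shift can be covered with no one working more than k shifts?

With 4 bakers and 10 worker-slots to fill, someone must work at least ⌈10/4⌉ = 3 shifts, so k ≥ 3.
k = 3 works: Block 1→Xiong, Block 2→Andersen, Block 3→Xiong, Block 4→Watson, Block 5→Watson+Andersen, Block 6→Watson, Block 7→Andersen+Cruz, Block 8→Xiong.
Loads: Xiong 3, Watson 3, Andersen 3, Cruz 1 — all ≤ 3.

3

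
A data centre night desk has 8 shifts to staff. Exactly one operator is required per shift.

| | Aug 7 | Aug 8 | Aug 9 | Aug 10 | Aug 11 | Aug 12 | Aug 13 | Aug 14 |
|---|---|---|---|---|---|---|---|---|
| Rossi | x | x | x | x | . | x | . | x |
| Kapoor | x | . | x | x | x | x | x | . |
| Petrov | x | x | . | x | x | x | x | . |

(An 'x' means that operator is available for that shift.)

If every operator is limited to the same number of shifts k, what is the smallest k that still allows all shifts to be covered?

3

With 3 operators and 8 worker-slots to fill, someone must work at least ⌈8/3⌉ = 3 shifts, so k ≥ 3.
k = 3 works: Aug 7→Kapoor, Aug 8→Rossi, Aug 9→Rossi, Aug 10→Petrov, Aug 11→Kapoor, Aug 12→Petrov, Aug 13→Kapoor, Aug 14→Rossi.
Loads: Rossi 3, Kapoor 3, Petrov 2 — all ≤ 3.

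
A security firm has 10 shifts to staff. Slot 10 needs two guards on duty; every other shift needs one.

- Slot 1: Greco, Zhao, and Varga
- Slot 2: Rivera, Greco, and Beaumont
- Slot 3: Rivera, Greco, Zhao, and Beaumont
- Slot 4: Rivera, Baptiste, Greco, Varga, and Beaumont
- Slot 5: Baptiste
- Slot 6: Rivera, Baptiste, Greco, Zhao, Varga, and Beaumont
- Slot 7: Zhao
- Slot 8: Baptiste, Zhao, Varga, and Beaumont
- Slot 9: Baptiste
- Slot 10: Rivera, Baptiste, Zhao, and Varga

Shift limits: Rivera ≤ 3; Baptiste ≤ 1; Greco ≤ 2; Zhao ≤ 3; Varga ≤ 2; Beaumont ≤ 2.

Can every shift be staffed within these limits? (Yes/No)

No

Total capacity is 13 and 11 slots are needed, so capacity alone doesn't rule it out.
Shifts {Slot 5, Slot 9} need 2 worker-slots in total, but the guards available for any of those shifts (Baptiste) can supply at most 1 among them. So no valid schedule exists.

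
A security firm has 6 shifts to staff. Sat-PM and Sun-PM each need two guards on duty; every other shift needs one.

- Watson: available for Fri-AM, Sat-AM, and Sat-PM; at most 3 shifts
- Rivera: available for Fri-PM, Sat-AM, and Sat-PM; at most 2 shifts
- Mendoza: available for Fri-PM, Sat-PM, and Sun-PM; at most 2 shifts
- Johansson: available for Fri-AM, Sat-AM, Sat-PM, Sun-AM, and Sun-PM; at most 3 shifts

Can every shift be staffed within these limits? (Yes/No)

Yes

Sun-AM can only be covered by Johansson, so that assignment is forced.
Sun-PM can only be covered by Mendoza and Johansson, so that assignment is forced.
One valid schedule: Fri-AM→Watson, Fri-PM→Rivera, Sat-AM→Watson, Sat-PM→Watson+Rivera, Sun-AM→Johansson, Sun-PM→Mendoza+Johansson.
Loads: Watson 3/3, Rivera 2/2, Mendoza 1/2, Johansson 2/3 — all within limits.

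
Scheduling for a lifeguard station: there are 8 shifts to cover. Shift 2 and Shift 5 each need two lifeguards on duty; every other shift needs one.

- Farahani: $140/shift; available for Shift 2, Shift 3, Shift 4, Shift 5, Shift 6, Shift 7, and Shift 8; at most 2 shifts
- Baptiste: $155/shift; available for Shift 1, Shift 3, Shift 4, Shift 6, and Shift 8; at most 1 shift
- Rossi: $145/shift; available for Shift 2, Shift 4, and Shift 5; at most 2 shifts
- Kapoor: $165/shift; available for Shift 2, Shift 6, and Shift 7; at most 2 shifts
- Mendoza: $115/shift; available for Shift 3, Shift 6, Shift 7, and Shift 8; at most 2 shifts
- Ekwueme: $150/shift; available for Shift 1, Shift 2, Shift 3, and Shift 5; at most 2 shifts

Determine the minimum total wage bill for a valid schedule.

$1420

Picking the cheapest available lifeguard for each shift independently would cost $1320, but that ignores the shift limits.
An optimal schedule: Shift 1→Ekwueme, Shift 2→Rossi+Kapoor, Shift 3→Ekwueme, Shift 4→Farahani, Shift 5→Farahani+Rossi, Shift 6→Baptiste, Shift 7→Mendoza, Shift 8→Mendoza.
Total: 150 + 145 + 165 + 150 + 140 + 140 + 145 + 155 + 115 + 115 = $1420.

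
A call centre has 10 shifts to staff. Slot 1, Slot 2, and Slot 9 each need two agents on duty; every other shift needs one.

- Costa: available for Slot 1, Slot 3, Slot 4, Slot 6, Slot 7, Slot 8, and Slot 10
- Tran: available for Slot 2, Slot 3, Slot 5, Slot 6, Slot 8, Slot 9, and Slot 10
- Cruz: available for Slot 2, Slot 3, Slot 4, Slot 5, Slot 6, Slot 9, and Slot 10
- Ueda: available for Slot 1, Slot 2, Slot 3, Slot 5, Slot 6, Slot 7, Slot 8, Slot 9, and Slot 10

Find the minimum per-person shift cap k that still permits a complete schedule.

With 4 agents and 13 worker-slots to fill, someone must work at least ⌈13/4⌉ = 4 shifts, so k ≥ 4.
k = 4 works: Slot 1→Costa+Ueda, Slot 2→Tran+Cruz, Slot 3→Tran, Slot 4→Costa, Slot 5→Tran, Slot 6→Cruz, Slot 7→Costa, Slot 8→Costa, Slot 9→Tran+Cruz, Slot 10→Cruz.
Loads: Costa 4, Tran 4, Cruz 4, Ueda 1 — all ≤ 4.

4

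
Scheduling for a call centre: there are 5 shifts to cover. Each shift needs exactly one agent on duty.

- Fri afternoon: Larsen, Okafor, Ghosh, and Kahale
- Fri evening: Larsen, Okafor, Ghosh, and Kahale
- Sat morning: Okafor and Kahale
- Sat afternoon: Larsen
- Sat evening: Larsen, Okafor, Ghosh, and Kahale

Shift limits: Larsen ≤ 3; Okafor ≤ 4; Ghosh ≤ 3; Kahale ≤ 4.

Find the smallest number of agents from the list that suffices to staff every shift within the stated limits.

2

5 slots to fill and no one can take more than 4, so at least ⌈5/4⌉ = 2 agents are needed.
Larsen and Okafor alone can cover everything: Fri afternoon→Larsen, Fri evening→Larsen, Sat morning→Okafor, Sat afternoon→Larsen, Sat evening→Okafor.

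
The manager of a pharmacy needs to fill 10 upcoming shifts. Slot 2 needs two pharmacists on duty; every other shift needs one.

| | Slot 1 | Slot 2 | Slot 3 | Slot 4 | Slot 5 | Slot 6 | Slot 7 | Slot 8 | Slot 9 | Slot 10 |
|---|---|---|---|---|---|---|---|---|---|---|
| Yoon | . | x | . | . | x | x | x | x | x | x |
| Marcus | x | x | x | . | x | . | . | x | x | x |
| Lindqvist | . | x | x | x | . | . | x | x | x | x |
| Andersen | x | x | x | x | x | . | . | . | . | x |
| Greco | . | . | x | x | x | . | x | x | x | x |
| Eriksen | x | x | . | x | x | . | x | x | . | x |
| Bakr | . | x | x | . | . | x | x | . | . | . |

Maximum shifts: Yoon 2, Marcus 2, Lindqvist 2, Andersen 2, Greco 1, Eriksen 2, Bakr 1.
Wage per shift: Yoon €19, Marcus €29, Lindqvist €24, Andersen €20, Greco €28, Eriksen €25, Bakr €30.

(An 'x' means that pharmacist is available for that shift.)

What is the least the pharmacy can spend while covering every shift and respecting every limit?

€262

Picking the cheapest available pharmacist for each shift independently would cost €213, but that ignores the shift limits.
An optimal schedule: Slot 1→Andersen, Slot 2→Eriksen+Marcus, Slot 3→Lindqvist, Slot 4→Andersen, Slot 5→Eriksen, Slot 6→Yoon, Slot 7→Lindqvist, Slot 8→Greco, Slot 9→Yoon, Slot 10→Marcus.
Total: 20 + 25 + 29 + 24 + 20 + 25 + 19 + 24 + 28 + 19 + 29 = €262.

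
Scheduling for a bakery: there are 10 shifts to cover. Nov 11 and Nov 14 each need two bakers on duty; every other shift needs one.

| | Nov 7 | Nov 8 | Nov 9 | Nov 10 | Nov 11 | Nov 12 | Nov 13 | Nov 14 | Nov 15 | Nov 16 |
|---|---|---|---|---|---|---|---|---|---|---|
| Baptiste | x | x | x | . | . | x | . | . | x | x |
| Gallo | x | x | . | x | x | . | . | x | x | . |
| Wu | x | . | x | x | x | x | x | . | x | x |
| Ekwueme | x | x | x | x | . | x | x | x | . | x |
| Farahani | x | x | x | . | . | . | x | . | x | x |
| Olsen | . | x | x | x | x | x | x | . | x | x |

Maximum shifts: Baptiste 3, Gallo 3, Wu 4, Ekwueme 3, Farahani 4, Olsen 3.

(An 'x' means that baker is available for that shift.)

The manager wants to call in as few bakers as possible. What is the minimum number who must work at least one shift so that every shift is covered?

12 slots to fill and no one can take more than 4, so at least ⌈12/4⌉ = 3 bakers are needed.
Any 3 bakers together have capacity at most 4+4+3 = 11 < 12 slots, so 3 can never suffice.
Baptiste, Gallo, Wu, and Ekwueme alone can cover everything: Nov 7→Ekwueme, Nov 8→Baptiste, Nov 9→Baptiste, Nov 10→Gallo, Nov 11→Gallo+Wu, Nov 12→Baptiste, Nov 13→Wu, Nov 14→Gallo+Ekwueme, Nov 15→Wu, Nov 16→Wu.

4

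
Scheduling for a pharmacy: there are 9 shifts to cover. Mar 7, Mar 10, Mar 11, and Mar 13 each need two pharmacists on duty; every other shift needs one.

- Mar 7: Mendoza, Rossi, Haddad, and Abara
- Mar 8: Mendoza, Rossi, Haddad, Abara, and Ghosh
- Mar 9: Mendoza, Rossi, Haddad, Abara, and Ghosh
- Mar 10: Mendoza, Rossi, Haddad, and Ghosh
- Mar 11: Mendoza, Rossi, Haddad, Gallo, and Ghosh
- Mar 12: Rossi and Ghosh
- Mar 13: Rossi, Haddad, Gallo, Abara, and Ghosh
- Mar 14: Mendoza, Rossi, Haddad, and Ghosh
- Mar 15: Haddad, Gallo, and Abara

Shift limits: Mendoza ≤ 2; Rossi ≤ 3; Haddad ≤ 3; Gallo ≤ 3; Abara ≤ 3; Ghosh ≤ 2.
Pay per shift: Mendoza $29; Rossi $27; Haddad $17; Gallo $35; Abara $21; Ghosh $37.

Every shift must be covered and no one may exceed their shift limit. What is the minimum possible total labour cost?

Picking the cheapest available pharmacist for each shift independently would cost $259, but that ignores the shift limits.
An optimal schedule: Mar 7→Abara+Rossi, Mar 8→Haddad, Mar 9→Abara, Mar 10→Rossi+Mendoza, Mar 11→Mendoza+Gallo, Mar 12→Rossi, Mar 13→Abara+Gallo, Mar 14→Haddad, Mar 15→Haddad.
Total: 21 + 27 + 17 + 21 + 27 + 29 + 29 + 35 + 27 + 21 + 35 + 17 + 17 = $323.

$323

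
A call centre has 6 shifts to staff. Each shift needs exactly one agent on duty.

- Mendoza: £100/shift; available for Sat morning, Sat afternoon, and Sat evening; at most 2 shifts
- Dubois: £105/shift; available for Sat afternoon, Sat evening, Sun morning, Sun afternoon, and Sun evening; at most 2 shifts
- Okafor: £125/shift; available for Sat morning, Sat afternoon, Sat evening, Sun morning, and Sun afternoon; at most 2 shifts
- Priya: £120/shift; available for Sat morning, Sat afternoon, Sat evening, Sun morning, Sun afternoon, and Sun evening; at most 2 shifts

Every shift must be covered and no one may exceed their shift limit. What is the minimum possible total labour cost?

£650

Picking the cheapest available agent for each shift independently would cost £615, but that ignores the shift limits.
An optimal schedule: Sat morning→Mendoza, Sat afternoon→Mendoza, Sat evening→Priya, Sun morning→Dubois, Sun afternoon→Priya, Sun evening→Dubois.
Total: 100 + 100 + 120 + 105 + 120 + 105 = £650.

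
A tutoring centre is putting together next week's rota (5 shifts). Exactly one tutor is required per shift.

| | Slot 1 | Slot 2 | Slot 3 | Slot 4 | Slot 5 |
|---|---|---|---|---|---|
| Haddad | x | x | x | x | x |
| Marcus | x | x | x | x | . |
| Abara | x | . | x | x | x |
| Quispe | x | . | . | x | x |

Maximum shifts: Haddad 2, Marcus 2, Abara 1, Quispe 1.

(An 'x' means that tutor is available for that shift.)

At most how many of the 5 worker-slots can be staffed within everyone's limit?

5

Total capacity across all tutors is 2+2+1+1 = 6, and 5 slots are needed, so at most 5 can be filled.
An assignment achieving 5: Slot 1→Marcus, Slot 2→Haddad, Slot 3→Haddad, Slot 4→Marcus, Slot 5→Abara.
Loads: Haddad 2/2, Marcus 2/2, Abara 1/1, Quispe 0/1.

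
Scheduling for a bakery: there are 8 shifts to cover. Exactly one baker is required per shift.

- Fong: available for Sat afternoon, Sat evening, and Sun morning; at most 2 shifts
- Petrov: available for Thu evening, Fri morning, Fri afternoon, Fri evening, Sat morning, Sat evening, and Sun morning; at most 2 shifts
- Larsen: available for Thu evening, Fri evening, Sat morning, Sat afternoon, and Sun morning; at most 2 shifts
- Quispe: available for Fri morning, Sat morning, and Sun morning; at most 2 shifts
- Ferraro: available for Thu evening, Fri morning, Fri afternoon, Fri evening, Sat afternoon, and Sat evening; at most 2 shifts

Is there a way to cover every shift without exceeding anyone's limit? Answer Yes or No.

Yes

One valid schedule: Thu evening→Petrov, Fri morning→Quispe, Fri afternoon→Petrov, Fri evening→Larsen, Sat morning→Larsen, Sat afternoon→Fong, Sat evening→Fong, Sun morning→Quispe.
Loads: Fong 2/2, Petrov 2/2, Larsen 2/2, Quispe 2/2, Ferraro 0/2 — all within limits.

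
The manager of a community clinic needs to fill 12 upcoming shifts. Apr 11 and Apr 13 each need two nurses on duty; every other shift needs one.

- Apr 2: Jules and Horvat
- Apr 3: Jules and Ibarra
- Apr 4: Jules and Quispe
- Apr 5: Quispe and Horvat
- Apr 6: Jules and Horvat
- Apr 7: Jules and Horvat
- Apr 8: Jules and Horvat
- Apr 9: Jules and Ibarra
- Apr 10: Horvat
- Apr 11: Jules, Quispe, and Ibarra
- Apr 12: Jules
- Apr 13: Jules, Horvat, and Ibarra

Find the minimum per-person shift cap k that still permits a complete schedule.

4

With 4 nurses and 14 worker-slots to fill, someone must work at least ⌈14/4⌉ = 4 shifts, so k ≥ 4.
k = 4 works: Apr 2→Jules, Apr 3→Jules, Apr 4→Quispe, Apr 5→Quispe, Apr 6→Jules, Apr 7→Horvat, Apr 8→Horvat, Apr 9→Ibarra, Apr 10→Horvat, Apr 11→Quispe+Ibarra, Apr 12→Jules, Apr 13→Horvat+Ibarra.
Loads: Jules 4, Quispe 3, Horvat 4, Ibarra 3 — all ≤ 4.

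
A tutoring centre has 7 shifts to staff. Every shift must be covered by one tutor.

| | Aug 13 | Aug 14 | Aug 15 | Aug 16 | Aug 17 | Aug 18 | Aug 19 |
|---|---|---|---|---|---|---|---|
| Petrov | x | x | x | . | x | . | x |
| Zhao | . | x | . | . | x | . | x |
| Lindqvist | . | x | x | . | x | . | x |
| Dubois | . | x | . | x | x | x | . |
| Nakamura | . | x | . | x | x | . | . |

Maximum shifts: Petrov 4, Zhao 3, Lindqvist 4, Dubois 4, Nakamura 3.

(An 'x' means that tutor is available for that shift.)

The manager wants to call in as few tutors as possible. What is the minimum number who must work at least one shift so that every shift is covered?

2

7 slots to fill and no one can take more than 4, so at least ⌈7/4⌉ = 2 tutors are needed.
Petrov and Dubois alone can cover everything: Aug 13→Petrov, Aug 14→Petrov, Aug 15→Petrov, Aug 16→Dubois, Aug 17→Dubois, Aug 18→Dubois, Aug 19→Petrov.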